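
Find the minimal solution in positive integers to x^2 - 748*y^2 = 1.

First expand sqrt(748) as a continued fraction. With x_i = (sqrt(748) + m_i)/d_i and (m_0, d_0) = (0, 1): a_0 = floor(sqrt(748)) = 27, since 27^2 = 729 <= 748 < 784 = 28^2.
Iterate m_{i+1} = d_i*a_i - m_i, d_{i+1} = (748 - m_{i+1}^2)/d_i, a_{i+1} = floor((a_0 + m_{i+1})/d_{i+1}):
  m_1 = 1*27 - 0 = 27, d_1 = (748 - 27^2)/1 = 19/1 = 19, a_1 = floor((27 + 27)/19) = 2.
  m_2 = 19*2 - 27 = 11, d_2 = (748 - 11^2)/19 = 627/19 = 33, a_2 = floor((27 + 11)/33) = 1.
  m_3 = 33*1 - 11 = 22, d_3 = (748 - 22^2)/33 = 264/33 = 8, a_3 = floor((27 + 22)/8) = 6.
  m_4 = 8*6 - 22 = 26, d_4 = (748 - 26^2)/8 = 72/8 = 9, a_4 = floor((27 + 26)/9) = 5.
  m_5 = 9*5 - 26 = 19, d_5 = (748 - 19^2)/9 = 387/9 = 43, a_5 = floor((27 + 19)/43) = 1.
  m_6 = 43*1 - 19 = 24, d_6 = (748 - 24^2)/43 = 172/43 = 4, a_6 = floor((27 + 24)/4) = 12.
  m_7 = 4*12 - 24 = 24, d_7 = (748 - 24^2)/4 = 172/4 = 43, a_7 = floor((27 + 24)/43) = 1.
  m_8 = 43*1 - 24 = 19, d_8 = (748 - 19^2)/43 = 387/43 = 9, a_8 = floor((27 + 19)/9) = 5.
  m_9 = 9*5 - 19 = 26, d_9 = (748 - 26^2)/9 = 72/9 = 8, a_9 = floor((27 + 26)/8) = 6.
  m_10 = 8*6 - 26 = 22, d_10 = (748 - 22^2)/8 = 264/8 = 33, a_10 = floor((27 + 22)/33) = 1.
  m_11 = 33*1 - 22 = 11, d_11 = (748 - 11^2)/33 = 627/33 = 19, a_11 = floor((27 + 11)/19) = 2.
  m_12 = 19*2 - 11 = 27, d_12 = (748 - 27^2)/19 = 19/19 = 1, a_12 = floor((27 + 27)/1) = 54.
  m_13 = 1*54 - 27 = 27, d_13 = (748 - 27^2)/1 = 19/1 = 19: (m_13, d_13) = (m_1, d_1) = (27, 19), so from here the quotients repeat a_1, ..., a_12; the period length is 12.
So sqrt(748) = [27; (2, 1, 6, 5, 1, 12, 1, 5, 6, 1, 2, 54)] with period length k = 12.
k is even, so the fundamental solution of x^2 - 748y^2 = 1 is (p_{k-1}, q_{k-1}) = (p_11, q_11); compute convergents through index 11.
Convergents (p_i = a_i*p_{i-1} + p_{i-2}, q_i = a_i*q_{i-1} + q_{i-2} with p_{-2}=0, p_{-1}=1, q_{-2}=1, q_{-1}=0):
  i=0: a_0=27, p_0 = 27*1 + 0 = 27, q_0 = 27*0 + 1 = 1.
  i=1: a_1=2, p_1 = 2*27 + 1 = 55, q_1 = 2*1 + 0 = 2.
  i=2: a_2=1, p_2 = 1*55 + 27 = 82, q_2 = 1*2 + 1 = 3.
  i=3: a_3=6, p_3 = 6*82 + 55 = 547, q_3 = 6*3 + 2 = 20.
  i=4: a_4=5, p_4 = 5*547 + 82 = 2817, q_4 = 5*20 + 3 = 103.
  i=5: a_5=1, p_5 = 1*2817 + 547 = 3364, q_5 = 1*103 + 20 = 123.
  i=6: a_6=12, p_6 = 12*3364 + 2817 = 43185, q_6 = 12*123 + 103 = 1579.
  i=7: a_7=1, p_7 = 1*43185 + 3364 = 46549, q_7 = 1*1579 + 123 = 1702.
  i=8: a_8=5, p_8 = 5*46549 + 43185 = 275930, q_8 = 5*1702 + 1579 = 10089.
  i=9: a_9=6, p_9 = 6*275930 + 46549 = 1702129, q_9 = 6*10089 + 1702 = 62236.
  i=10: a_10=1, p_10 = 1*1702129 + 275930 = 1978059, q_10 = 1*62236 + 10089 = 72325.
  i=11: a_11=2, p_11 = 2*1978059 + 1702129 = 5658247, q_11 = 2*72325 + 62236 = 206886.
Check: 5658247^2 - 748*206886^2 = 32015759113009 - 32015759113008 = 1, so (x, y) = (5658247, 206886) solves the equation, and by the theorem it is the least positive solution.

(x, y) = (5658247, 206886)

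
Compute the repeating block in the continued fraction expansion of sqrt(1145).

[33; (1, 5, 5, 1, 66)]

Write x_i = (sqrt(1145) + m_i)/d_i with (m_0, d_0) = (0, 1). a_0 = floor(sqrt(1145)) = 33, since 33^2 = 1089 <= 1145 < 1156 = 34^2.
Iterate m_{i+1} = d_i*a_i - m_i, d_{i+1} = (1145 - m_{i+1}^2)/d_i, a_{i+1} = floor((a_0 + m_{i+1})/d_{i+1}):
  m_1 = 1*33 - 0 = 33, d_1 = (1145 - 33^2)/1 = 56/1 = 56, a_1 = floor((33 + 33)/56) = 1.
  m_2 = 56*1 - 33 = 23, d_2 = (1145 - 23^2)/56 = 616/56 = 11, a_2 = floor((33 + 23)/11) = 5.
  m_3 = 11*5 - 23 = 32, d_3 = (1145 - 32^2)/11 = 121/11 = 11, a_3 = floor((33 + 32)/11) = 5.
  m_4 = 11*5 - 32 = 23, d_4 = (1145 - 23^2)/11 = 616/11 = 56, a_4 = floor((33 + 23)/56) = 1.
  m_5 = 56*1 - 23 = 33, d_5 = (1145 - 33^2)/56 = 56/56 = 1, a_5 = floor((33 + 33)/1) = 66.
  m_6 = 1*66 - 33 = 33, d_6 = (1145 - 33^2)/1 = 56/1 = 56: (m_6, d_6) = (m_1, d_1) = (33, 56), so from here the quotients repeat a_1, ..., a_5; the period length is 5.
Hence the expansion of sqrt(1145) is a_0 = 33 followed by the repeating block 1, 5, 5, 1, 66 (period 5).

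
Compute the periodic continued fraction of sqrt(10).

Write x_i = (sqrt(10) + m_i)/d_i with (m_0, d_0) = (0, 1). a_0 = floor(sqrt(10)) = 3, since 3^2 = 9 <= 10 < 16 = 4^2.
Iterate m_{i+1} = d_i*a_i - m_i, d_{i+1} = (10 - m_{i+1}^2)/d_i, a_{i+1} = floor((a_0 + m_{i+1})/d_{i+1}):
  m_1 = 1*3 - 0 = 3, d_1 = (10 - 3^2)/1 = 1/1 = 1, a_1 = floor((3 + 3)/1) = 6.
  m_2 = 1*6 - 3 = 3, d_2 = (10 - 3^2)/1 = 1/1 = 1: (m_2, d_2) = (m_1, d_1) = (3, 1), so from here the quotient a_1 repeats; the period length is 1.
Hence the expansion of sqrt(10) is a_0 = 3 followed by the repeating block 6 (period 1).

[3; (6)]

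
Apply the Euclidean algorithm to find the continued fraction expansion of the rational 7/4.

Run the Euclidean algorithm on 7 and 4; the successive quotients are the partial quotients a_0, a_1, ... (each step inverts the fractional part left over by the previous one):
  7 = 1*4 + 3, so a_0 = 1.
  4 = 1*3 + 1, so a_1 = 1.
  3 = 3*1 + 0, so a_2 = 3.
The remainder reaches 0 after 3 divisions, so the expansion has 3 partial quotients, read off in order.

[1; 1, 3]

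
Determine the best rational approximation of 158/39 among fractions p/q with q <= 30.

Expand x = 158/39 as a continued fraction with the Euclidean algorithm:
  158 = 4*39 + 2, so a_0 = 4.
  39 = 19*2 + 1, so a_1 = 19.
  2 = 2*1 + 0, so a_2 = 2.
so x = [4; 19, 2].
Convergents (p_i = a_i*p_{i-1} + p_{i-2}, q_i = a_i*q_{i-1} + q_{i-2} with p_{-2}=0, p_{-1}=1, q_{-2}=1, q_{-1}=0), until the denominator exceeds 30:
  i=0: a_0=4, p_0 = 4*1 + 0 = 4, q_0 = 4*0 + 1 = 1.
  i=1: a_1=19, p_1 = 19*4 + 1 = 77, q_1 = 19*1 + 0 = 19.
  i=2: a_2=2, p_2 = 2*77 + 4 = 158, q_2 = 2*19 + 1 = 39.
q_2 = 39 > 30, so the last convergent with denominator <= 30 is p_1/q_1 = 77/19.
The closest fraction with denominator <= 30 is either p_1/q_1 or the intermediate fraction (k*p_1 + p_0)/(k*q_1 + q_0) with the largest k >= 1 whose denominator stays <= 30; these approach x as k grows, and every other convergent or intermediate fraction in range is farther away.
Largest k: floor((30 - q_0)/q_1) = floor((30 - 1)/19) = 1.
That gives (1*77 + 4)/(1*19 + 1) = 81/20.
Compare the errors: |x - 77/19| = |158*19 - 77*39|/(39*19) = 1/741, and |x - 81/20| = |158*20 - 81*39|/(39*20) = 1/780.
Cross-multiplying, 1*741 = 741 < 780 = 1*780, so 1/780 is smaller: the intermediate fraction 81/20 is closer to x than 77/19.

81/20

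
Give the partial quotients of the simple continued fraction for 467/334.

[1; 2, 1, 1, 21, 1, 2]

Run the Euclidean algorithm on 467 and 334; the successive quotients are the partial quotients a_0, a_1, ... (each step inverts the fractional part left over by the previous one):
  467 = 1*334 + 133, so a_0 = 1.
  334 = 2*133 + 68, so a_1 = 2.
  133 = 1*68 + 65, so a_2 = 1.
  68 = 1*65 + 3, so a_3 = 1.
  65 = 21*3 + 2, so a_4 = 21.
  3 = 1*2 + 1, so a_5 = 1.
  2 = 2*1 + 0, so a_6 = 2.
The remainder reaches 0 after 7 divisions, so the expansion has 7 partial quotients, read off in order.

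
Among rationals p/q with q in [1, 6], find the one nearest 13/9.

7/5

Expand x = 13/9 as a continued fraction with the Euclidean algorithm:
  13 = 1*9 + 4, so a_0 = 1.
  9 = 2*4 + 1, so a_1 = 2.
  4 = 4*1 + 0, so a_2 = 4.
so x = [1; 2, 4].
Convergents (p_i = a_i*p_{i-1} + p_{i-2}, q_i = a_i*q_{i-1} + q_{i-2} with p_{-2}=0, p_{-1}=1, q_{-2}=1, q_{-1}=0), until the denominator exceeds 6:
  i=0: a_0=1, p_0 = 1*1 + 0 = 1, q_0 = 1*0 + 1 = 1.
  i=1: a_1=2, p_1 = 2*1 + 1 = 3, q_1 = 2*1 + 0 = 2.
  i=2: a_2=4, p_2 = 4*3 + 1 = 13, q_2 = 4*2 + 1 = 9.
q_2 = 9 > 6, so the last convergent with denominator <= 6 is p_1/q_1 = 3/2.
The closest fraction with denominator <= 6 is either p_1/q_1 or the intermediate fraction (k*p_1 + p_0)/(k*q_1 + q_0) with the largest k >= 1 whose denominator stays <= 6; these approach x as k grows, and every other convergent or intermediate fraction in range is farther away.
Largest k: floor((6 - q_0)/q_1) = floor((6 - 1)/2) = 2.
That gives (2*3 + 1)/(2*2 + 1) = 7/5.
Compare the errors: |x - 3/2| = |13*2 - 3*9|/(9*2) = 1/18, and |x - 7/5| = |13*5 - 7*9|/(9*5) = 2/45.
Cross-multiplying, 2*18 = 36 < 45 = 1*45, so 2/45 is smaller: the intermediate fraction 7/5 is closer to x than 3/2.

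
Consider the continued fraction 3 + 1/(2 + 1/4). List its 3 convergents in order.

Using the convergent recurrence p_i = a_i*p_{i-1} + p_{i-2}, q_i = a_i*q_{i-1} + q_{i-2} with p_{-2}=0, p_{-1}=1, q_{-2}=1, q_{-1}=0:
  i=0: a_0=3, p_0 = 3*1 + 0 = 3, q_0 = 3*0 + 1 = 1.
  i=1: a_1=2, p_1 = 2*3 + 1 = 7, q_1 = 2*1 + 0 = 2.
  i=2: a_2=4, p_2 = 4*7 + 3 = 31, q_2 = 4*2 + 1 = 9.

3/1, 7/2, 31/9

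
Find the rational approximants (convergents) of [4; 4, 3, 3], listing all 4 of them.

4/1, 17/4, 55/13, 182/43

Using the convergent recurrence p_i = a_i*p_{i-1} + p_{i-2}, q_i = a_i*q_{i-1} + q_{i-2} with p_{-2}=0, p_{-1}=1, q_{-2}=1, q_{-1}=0:
  i=0: a_0=4, p_0 = 4*1 + 0 = 4, q_0 = 4*0 + 1 = 1.
  i=1: a_1=4, p_1 = 4*4 + 1 = 17, q_1 = 4*1 + 0 = 4.
  i=2: a_2=3, p_2 = 3*17 + 4 = 55, q_2 = 3*4 + 1 = 13.
  i=3: a_3=3, p_3 = 3*55 + 17 = 182, q_3 = 3*13 + 4 = 43.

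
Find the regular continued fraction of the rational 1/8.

[0; 8]

Run the Euclidean algorithm on 1 and 8; the successive quotients are the partial quotients a_0, a_1, ... (each step inverts the fractional part left over by the previous one):
  1 = 0*8 + 1, so a_0 = 0.
  8 = 8*1 + 0, so a_1 = 8.
The remainder reaches 0 after 2 divisions, so the expansion has 2 partial quotients, read off in order.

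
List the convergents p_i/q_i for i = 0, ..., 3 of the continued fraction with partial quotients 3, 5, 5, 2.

Using the convergent recurrence p_i = a_i*p_{i-1} + p_{i-2}, q_i = a_i*q_{i-1} + q_{i-2} with p_{-2}=0, p_{-1}=1, q_{-2}=1, q_{-1}=0:
  i=0: a_0=3, p_0 = 3*1 + 0 = 3, q_0 = 3*0 + 1 = 1.
  i=1: a_1=5, p_1 = 5*3 + 1 = 16, q_1 = 5*1 + 0 = 5.
  i=2: a_2=5, p_2 = 5*16 + 3 = 83, q_2 = 5*5 + 1 = 26.
  i=3: a_3=2, p_3 = 2*83 + 16 = 182, q_3 = 2*26 + 5 = 57.

3/1, 16/5, 83/26, 182/57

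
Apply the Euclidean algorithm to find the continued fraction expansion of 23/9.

Run the Euclidean algorithm on 23 and 9; the successive quotients are the partial quotients a_0, a_1, ... (each step inverts the fractional part left over by the previous one):
  23 = 2*9 + 5, so a_0 = 2.
  9 = 1*5 + 4, so a_1 = 1.
  5 = 1*4 + 1, so a_2 = 1.
  4 = 4*1 + 0, so a_3 = 4.
The remainder reaches 0 after 4 divisions, so the expansion has 4 partial quotients, read off in order.

[2; 1, 1, 4]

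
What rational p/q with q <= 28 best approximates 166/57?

67/23

Expand x = 166/57 as a continued fraction with the Euclidean algorithm:
  166 = 2*57 + 52, so a_0 = 2.
  57 = 1*52 + 5, so a_1 = 1.
  52 = 10*5 + 2, so a_2 = 10.
  5 = 2*2 + 1, so a_3 = 2.
  2 = 2*1 + 0, so a_4 = 2.
so x = [2; 1, 10, 2, 2].
Convergents (p_i = a_i*p_{i-1} + p_{i-2}, q_i = a_i*q_{i-1} + q_{i-2} with p_{-2}=0, p_{-1}=1, q_{-2}=1, q_{-1}=0), until the denominator exceeds 28:
  i=0: a_0=2, p_0 = 2*1 + 0 = 2, q_0 = 2*0 + 1 = 1.
  i=1: a_1=1, p_1 = 1*2 + 1 = 3, q_1 = 1*1 + 0 = 1.
  i=2: a_2=10, p_2 = 10*3 + 2 = 32, q_2 = 10*1 + 1 = 11.
  i=3: a_3=2, p_3 = 2*32 + 3 = 67, q_3 = 2*11 + 1 = 23.
  i=4: a_4=2, p_4 = 2*67 + 32 = 166, q_4 = 2*23 + 11 = 57.
q_4 = 57 > 28, so the last convergent with denominator <= 28 is p_3/q_3 = 67/23.
The closest fraction with denominator <= 28 is either p_3/q_3 or the intermediate fraction (k*p_3 + p_2)/(k*q_3 + q_2) with the largest k >= 1 whose denominator stays <= 28; these approach x as k grows, and every other convergent or intermediate fraction in range is farther away.
Largest k: floor((28 - q_2)/q_3) = floor((28 - 11)/23) = 0.
Since k = 0, no intermediate fraction beyond p_3/q_3 has denominator <= 28, so the convergent 67/23 is the closest (its error is |166*23 - 67*57|/(57*23) = 1/1311).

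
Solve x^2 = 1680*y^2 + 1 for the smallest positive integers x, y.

(x, y) = (41, 1)

First expand sqrt(1680) as a continued fraction. With x_i = (sqrt(1680) + m_i)/d_i and (m_0, d_0) = (0, 1): a_0 = floor(sqrt(1680)) = 40, since 40^2 = 1600 <= 1680 < 1681 = 41^2.
Iterate m_{i+1} = d_i*a_i - m_i, d_{i+1} = (1680 - m_{i+1}^2)/d_i, a_{i+1} = floor((a_0 + m_{i+1})/d_{i+1}):
  m_1 = 1*40 - 0 = 40, d_1 = (1680 - 40^2)/1 = 80/1 = 80, a_1 = floor((40 + 40)/80) = 1.
  m_2 = 80*1 - 40 = 40, d_2 = (1680 - 40^2)/80 = 80/80 = 1, a_2 = floor((40 + 40)/1) = 80.
  m_3 = 1*80 - 40 = 40, d_3 = (1680 - 40^2)/1 = 80/1 = 80: (m_3, d_3) = (m_1, d_1) = (40, 80), so from here the quotients repeat a_1, a_2; the period length is 2.
So sqrt(1680) = [40; (1, 80)] with period length k = 2.
k is even, so the fundamental solution of x^2 - 1680y^2 = 1 is (p_{k-1}, q_{k-1}) = (p_1, q_1); compute convergents through index 1.
Convergents (p_i = a_i*p_{i-1} + p_{i-2}, q_i = a_i*q_{i-1} + q_{i-2} with p_{-2}=0, p_{-1}=1, q_{-2}=1, q_{-1}=0):
  i=0: a_0=40, p_0 = 40*1 + 0 = 40, q_0 = 40*0 + 1 = 1.
  i=1: a_1=1, p_1 = 1*40 + 1 = 41, q_1 = 1*1 + 0 = 1.
Check: 41^2 - 1680*1^2 = 1681 - 1680 = 1, so (x, y) = (41, 1) solves the equation, and by the theorem it is the least positive solution.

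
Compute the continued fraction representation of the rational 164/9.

[18; 4, 2]

Run the Euclidean algorithm on 164 and 9; the successive quotients are the partial quotients a_0, a_1, ... (each step inverts the fractional part left over by the previous one):
  164 = 18*9 + 2, so a_0 = 18.
  9 = 4*2 + 1, so a_1 = 4.
  2 = 2*1 + 0, so a_2 = 2.
The remainder reaches 0 after 3 divisions, so the expansion has 3 partial quotients, read off in order.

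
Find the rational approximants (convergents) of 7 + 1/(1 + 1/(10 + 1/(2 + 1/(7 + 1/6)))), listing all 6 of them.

7/1, 8/1, 87/11, 182/23, 1361/172, 8348/1055

Using the convergent recurrence p_i = a_i*p_{i-1} + p_{i-2}, q_i = a_i*q_{i-1} + q_{i-2} with p_{-2}=0, p_{-1}=1, q_{-2}=1, q_{-1}=0:
  i=0: a_0=7, p_0 = 7*1 + 0 = 7, q_0 = 7*0 + 1 = 1.
  i=1: a_1=1, p_1 = 1*7 + 1 = 8, q_1 = 1*1 + 0 = 1.
  i=2: a_2=10, p_2 = 10*8 + 7 = 87, q_2 = 10*1 + 1 = 11.
  i=3: a_3=2, p_3 = 2*87 + 8 = 182, q_3 = 2*11 + 1 = 23.
  i=4: a_4=7, p_4 = 7*182 + 87 = 1361, q_4 = 7*23 + 11 = 172.
  i=5: a_5=6, p_5 = 6*1361 + 182 = 8348, q_5 = 6*172 + 23 = 1055.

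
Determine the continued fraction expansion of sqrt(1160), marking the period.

Write x_i = (sqrt(1160) + m_i)/d_i with (m_0, d_0) = (0, 1). a_0 = floor(sqrt(1160)) = 34, since 34^2 = 1156 <= 1160 < 1225 = 35^2.
Iterate m_{i+1} = d_i*a_i - m_i, d_{i+1} = (1160 - m_{i+1}^2)/d_i, a_{i+1} = floor((a_0 + m_{i+1})/d_{i+1}):
  m_1 = 1*34 - 0 = 34, d_1 = (1160 - 34^2)/1 = 4/1 = 4, a_1 = floor((34 + 34)/4) = 17.
  m_2 = 4*17 - 34 = 34, d_2 = (1160 - 34^2)/4 = 4/4 = 1, a_2 = floor((34 + 34)/1) = 68.
  m_3 = 1*68 - 34 = 34, d_3 = (1160 - 34^2)/1 = 4/1 = 4: (m_3, d_3) = (m_1, d_1) = (34, 4), so from here the quotients repeat a_1, a_2; the period length is 2.
Hence the expansion of sqrt(1160) is a_0 = 34 followed by the repeating block 17, 68 (period 2).

[34; (17, 68)]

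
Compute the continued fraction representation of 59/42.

[1; 2, 2, 8]

Run the Euclidean algorithm on 59 and 42; the successive quotients are the partial quotients a_0, a_1, ... (each step inverts the fractional part left over by the previous one):
  59 = 1*42 + 17, so a_0 = 1.
  42 = 2*17 + 8, so a_1 = 2.
  17 = 2*8 + 1, so a_2 = 2.
  8 = 8*1 + 0, so a_3 = 8.
The remainder reaches 0 after 4 divisions, so the expansion has 4 partial quotients, read off in order.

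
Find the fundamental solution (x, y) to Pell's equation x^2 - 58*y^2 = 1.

First expand sqrt(58) as a continued fraction. With x_i = (sqrt(58) + m_i)/d_i and (m_0, d_0) = (0, 1): a_0 = floor(sqrt(58)) = 7, since 7^2 = 49 <= 58 < 64 = 8^2.
Iterate m_{i+1} = d_i*a_i - m_i, d_{i+1} = (58 - m_{i+1}^2)/d_i, a_{i+1} = floor((a_0 + m_{i+1})/d_{i+1}):
  m_1 = 1*7 - 0 = 7, d_1 = (58 - 7^2)/1 = 9/1 = 9, a_1 = floor((7 + 7)/9) = 1.
  m_2 = 9*1 - 7 = 2, d_2 = (58 - 2^2)/9 = 54/9 = 6, a_2 = floor((7 + 2)/6) = 1.
  m_3 = 6*1 - 2 = 4, d_3 = (58 - 4^2)/6 = 42/6 = 7, a_3 = floor((7 + 4)/7) = 1.
  m_4 = 7*1 - 4 = 3, d_4 = (58 - 3^2)/7 = 49/7 = 7, a_4 = floor((7 + 3)/7) = 1.
  m_5 = 7*1 - 3 = 4, d_5 = (58 - 4^2)/7 = 42/7 = 6, a_5 = floor((7 + 4)/6) = 1.
  m_6 = 6*1 - 4 = 2, d_6 = (58 - 2^2)/6 = 54/6 = 9, a_6 = floor((7 + 2)/9) = 1.
  m_7 = 9*1 - 2 = 7, d_7 = (58 - 7^2)/9 = 9/9 = 1, a_7 = floor((7 + 7)/1) = 14.
  m_8 = 1*14 - 7 = 7, d_8 = (58 - 7^2)/1 = 9/1 = 9: (m_8, d_8) = (m_1, d_1) = (7, 9), so from here the quotients repeat a_1, ..., a_7; the period length is 7.
So sqrt(58) = [7; (1, 1, 1, 1, 1, 1, 14)] with period length k = 7.
k is odd, so (p_{k-1}, q_{k-1}) only solves x^2 - 58y^2 = -1 and the fundamental solution of x^2 - 58y^2 = 1 is (p_{2k-1}, q_{2k-1}) = (p_13, q_13); compute convergents through index 13, running through the period twice.
Convergents (p_i = a_i*p_{i-1} + p_{i-2}, q_i = a_i*q_{i-1} + q_{i-2} with p_{-2}=0, p_{-1}=1, q_{-2}=1, q_{-1}=0):
  i=0: a_0=7, p_0 = 7*1 + 0 = 7, q_0 = 7*0 + 1 = 1.
  i=1: a_1=1, p_1 = 1*7 + 1 = 8, q_1 = 1*1 + 0 = 1.
  i=2: a_2=1, p_2 = 1*8 + 7 = 15, q_2 = 1*1 + 1 = 2.
  i=3: a_3=1, p_3 = 1*15 + 8 = 23, q_3 = 1*2 + 1 = 3.
  i=4: a_4=1, p_4 = 1*23 + 15 = 38, q_4 = 1*3 + 2 = 5.
  i=5: a_5=1, p_5 = 1*38 + 23 = 61, q_5 = 1*5 + 3 = 8.
  i=6: a_6=1, p_6 = 1*61 + 38 = 99, q_6 = 1*8 + 5 = 13.
  i=7: a_7=14, p_7 = 14*99 + 61 = 1447, q_7 = 14*13 + 8 = 190.
  i=8: a_8=1, p_8 = 1*1447 + 99 = 1546, q_8 = 1*190 + 13 = 203.
  i=9: a_9=1, p_9 = 1*1546 + 1447 = 2993, q_9 = 1*203 + 190 = 393.
  i=10: a_10=1, p_10 = 1*2993 + 1546 = 4539, q_10 = 1*393 + 203 = 596.
  i=11: a_11=1, p_11 = 1*4539 + 2993 = 7532, q_11 = 1*596 + 393 = 989.
  i=12: a_12=1, p_12 = 1*7532 + 4539 = 12071, q_12 = 1*989 + 596 = 1585.
  i=13: a_13=1, p_13 = 1*12071 + 7532 = 19603, q_13 = 1*1585 + 989 = 2574.
Indeed p_6^2 - 58*q_6^2 = 9801 - 9802 = -1, not +1.
Check: 19603^2 - 58*2574^2 = 384277609 - 384277608 = 1, so (x, y) = (19603, 2574) solves the equation, and by the theorem it is the least positive solution.

(x, y) = (19603, 2574)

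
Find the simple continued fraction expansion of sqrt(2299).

[47; (1, 18, 5, 3, 1, 1, 1, 3, 5, 18, 1, 94)]

Write x_i = (sqrt(2299) + m_i)/d_i with (m_0, d_0) = (0, 1). a_0 = floor(sqrt(2299)) = 47, since 47^2 = 2209 <= 2299 < 2304 = 48^2.
Iterate m_{i+1} = d_i*a_i - m_i, d_{i+1} = (2299 - m_{i+1}^2)/d_i, a_{i+1} = floor((a_0 + m_{i+1})/d_{i+1}):
  m_1 = 1*47 - 0 = 47, d_1 = (2299 - 47^2)/1 = 90/1 = 90, a_1 = floor((47 + 47)/90) = 1.
  m_2 = 90*1 - 47 = 43, d_2 = (2299 - 43^2)/90 = 450/90 = 5, a_2 = floor((47 + 43)/5) = 18.
  m_3 = 5*18 - 43 = 47, d_3 = (2299 - 47^2)/5 = 90/5 = 18, a_3 = floor((47 + 47)/18) = 5.
  m_4 = 18*5 - 47 = 43, d_4 = (2299 - 43^2)/18 = 450/18 = 25, a_4 = floor((47 + 43)/25) = 3.
  m_5 = 25*3 - 43 = 32, d_5 = (2299 - 32^2)/25 = 1275/25 = 51, a_5 = floor((47 + 32)/51) = 1.
  m_6 = 51*1 - 32 = 19, d_6 = (2299 - 19^2)/51 = 1938/51 = 38, a_6 = floor((47 + 19)/38) = 1.
  m_7 = 38*1 - 19 = 19, d_7 = (2299 - 19^2)/38 = 1938/38 = 51, a_7 = floor((47 + 19)/51) = 1.
  m_8 = 51*1 - 19 = 32, d_8 = (2299 - 32^2)/51 = 1275/51 = 25, a_8 = floor((47 + 32)/25) = 3.
  m_9 = 25*3 - 32 = 43, d_9 = (2299 - 43^2)/25 = 450/25 = 18, a_9 = floor((47 + 43)/18) = 5.
  m_10 = 18*5 - 43 = 47, d_10 = (2299 - 47^2)/18 = 90/18 = 5, a_10 = floor((47 + 47)/5) = 18.
  m_11 = 5*18 - 47 = 43, d_11 = (2299 - 43^2)/5 = 450/5 = 90, a_11 = floor((47 + 43)/90) = 1.
  m_12 = 90*1 - 43 = 47, d_12 = (2299 - 47^2)/90 = 90/90 = 1, a_12 = floor((47 + 47)/1) = 94.
  m_13 = 1*94 - 47 = 47, d_13 = (2299 - 47^2)/1 = 90/1 = 90: (m_13, d_13) = (m_1, d_1) = (47, 90), so from here the quotients repeat a_1, ..., a_12; the period length is 12.
Hence the expansion of sqrt(2299) is a_0 = 47 followed by the repeating block 1, 18, 5, 3, 1, 1, 1, 3, 5, 18, 1, 94 (period 12).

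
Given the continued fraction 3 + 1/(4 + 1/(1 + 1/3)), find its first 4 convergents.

Using the convergent recurrence p_i = a_i*p_{i-1} + p_{i-2}, q_i = a_i*q_{i-1} + q_{i-2} with p_{-2}=0, p_{-1}=1, q_{-2}=1, q_{-1}=0:
  i=0: a_0=3, p_0 = 3*1 + 0 = 3, q_0 = 3*0 + 1 = 1.
  i=1: a_1=4, p_1 = 4*3 + 1 = 13, q_1 = 4*1 + 0 = 4.
  i=2: a_2=1, p_2 = 1*13 + 3 = 16, q_2 = 1*4 + 1 = 5.
  i=3: a_3=3, p_3 = 3*16 + 13 = 61, q_3 = 3*5 + 4 = 19.

3/1, 13/4, 16/5, 61/19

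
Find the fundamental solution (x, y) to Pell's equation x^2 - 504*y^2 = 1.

First expand sqrt(504) as a continued fraction. With x_i = (sqrt(504) + m_i)/d_i and (m_0, d_0) = (0, 1): a_0 = floor(sqrt(504)) = 22, since 22^2 = 484 <= 504 < 529 = 23^2.
Iterate m_{i+1} = d_i*a_i - m_i, d_{i+1} = (504 - m_{i+1}^2)/d_i, a_{i+1} = floor((a_0 + m_{i+1})/d_{i+1}):
  m_1 = 1*22 - 0 = 22, d_1 = (504 - 22^2)/1 = 20/1 = 20, a_1 = floor((22 + 22)/20) = 2.
  m_2 = 20*2 - 22 = 18, d_2 = (504 - 18^2)/20 = 180/20 = 9, a_2 = floor((22 + 18)/9) = 4.
  m_3 = 9*4 - 18 = 18, d_3 = (504 - 18^2)/9 = 180/9 = 20, a_3 = floor((22 + 18)/20) = 2.
  m_4 = 20*2 - 18 = 22, d_4 = (504 - 22^2)/20 = 20/20 = 1, a_4 = floor((22 + 22)/1) = 44.
  m_5 = 1*44 - 22 = 22, d_5 = (504 - 22^2)/1 = 20/1 = 20: (m_5, d_5) = (m_1, d_1) = (22, 20), so from here the quotients repeat a_1, ..., a_4; the period length is 4.
So sqrt(504) = [22; (2, 4, 2, 44)] with period length k = 4.
k is even, so the fundamental solution of x^2 - 504y^2 = 1 is (p_{k-1}, q_{k-1}) = (p_3, q_3); compute convergents through index 3.
Convergents (p_i = a_i*p_{i-1} + p_{i-2}, q_i = a_i*q_{i-1} + q_{i-2} with p_{-2}=0, p_{-1}=1, q_{-2}=1, q_{-1}=0):
  i=0: a_0=22, p_0 = 22*1 + 0 = 22, q_0 = 22*0 + 1 = 1.
  i=1: a_1=2, p_1 = 2*22 + 1 = 45, q_1 = 2*1 + 0 = 2.
  i=2: a_2=4, p_2 = 4*45 + 22 = 202, q_2 = 4*2 + 1 = 9.
  i=3: a_3=2, p_3 = 2*202 + 45 = 449, q_3 = 2*9 + 2 = 20.
Check: 449^2 - 504*20^2 = 201601 - 201600 = 1, so (x, y) = (449, 20) solves the equation, and by the theorem it is the least positive solution.

(x, y) = (449, 20)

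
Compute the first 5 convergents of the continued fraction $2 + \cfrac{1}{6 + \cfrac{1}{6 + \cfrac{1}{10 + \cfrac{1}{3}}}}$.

2/1, 13/6, 80/37, 813/376, 2519/1165

Using the convergent recurrence p_i = a_i*p_{i-1} + p_{i-2}, q_i = a_i*q_{i-1} + q_{i-2} with p_{-2}=0, p_{-1}=1, q_{-2}=1, q_{-1}=0:
  i=0: a_0=2, p_0 = 2*1 + 0 = 2, q_0 = 2*0 + 1 = 1.
  i=1: a_1=6, p_1 = 6*2 + 1 = 13, q_1 = 6*1 + 0 = 6.
  i=2: a_2=6, p_2 = 6*13 + 2 = 80, q_2 = 6*6 + 1 = 37.
  i=3: a_3=10, p_3 = 10*80 + 13 = 813, q_3 = 10*37 + 6 = 376.
  i=4: a_4=3, p_4 = 3*813 + 80 = 2519, q_4 = 3*376 + 37 = 1165.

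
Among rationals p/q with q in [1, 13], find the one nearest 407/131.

28/9

Expand x = 407/131 as a continued fraction with the Euclidean algorithm:
  407 = 3*131 + 14, so a_0 = 3.
  131 = 9*14 + 5, so a_1 = 9.
  14 = 2*5 + 4, so a_2 = 2.
  5 = 1*4 + 1, so a_3 = 1.
  4 = 4*1 + 0, so a_4 = 4.
so x = [3; 9, 2, 1, 4].
Convergents (p_i = a_i*p_{i-1} + p_{i-2}, q_i = a_i*q_{i-1} + q_{i-2} with p_{-2}=0, p_{-1}=1, q_{-2}=1, q_{-1}=0), until the denominator exceeds 13:
  i=0: a_0=3, p_0 = 3*1 + 0 = 3, q_0 = 3*0 + 1 = 1.
  i=1: a_1=9, p_1 = 9*3 + 1 = 28, q_1 = 9*1 + 0 = 9.
  i=2: a_2=2, p_2 = 2*28 + 3 = 59, q_2 = 2*9 + 1 = 19.
q_2 = 19 > 13, so the last convergent with denominator <= 13 is p_1/q_1 = 28/9.
The closest fraction with denominator <= 13 is either p_1/q_1 or the intermediate fraction (k*p_1 + p_0)/(k*q_1 + q_0) with the largest k >= 1 whose denominator stays <= 13; these approach x as k grows, and every other convergent or intermediate fraction in range is farther away.
Largest k: floor((13 - q_0)/q_1) = floor((13 - 1)/9) = 1.
That gives (1*28 + 3)/(1*9 + 1) = 31/10.
Compare the errors: |x - 28/9| = |407*9 - 28*131|/(131*9) = 5/1179, and |x - 31/10| = |407*10 - 31*131|/(131*10) = 9/1310.
Cross-multiplying, 5*1310 = 6550 < 10611 = 9*1179, so 5/1179 is smaller: the convergent 28/9 is closer to x than 31/10.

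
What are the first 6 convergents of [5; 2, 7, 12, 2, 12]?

5/1, 11/2, 82/15, 995/182, 2072/379, 25859/4730

Using the convergent recurrence p_i = a_i*p_{i-1} + p_{i-2}, q_i = a_i*q_{i-1} + q_{i-2} with p_{-2}=0, p_{-1}=1, q_{-2}=1, q_{-1}=0:
  i=0: a_0=5, p_0 = 5*1 + 0 = 5, q_0 = 5*0 + 1 = 1.
  i=1: a_1=2, p_1 = 2*5 + 1 = 11, q_1 = 2*1 + 0 = 2.
  i=2: a_2=7, p_2 = 7*11 + 5 = 82, q_2 = 7*2 + 1 = 15.
  i=3: a_3=12, p_3 = 12*82 + 11 = 995, q_3 = 12*15 + 2 = 182.
  i=4: a_4=2, p_4 = 2*995 + 82 = 2072, q_4 = 2*182 + 15 = 379.
  i=5: a_5=12, p_5 = 12*2072 + 995 = 25859, q_5 = 12*379 + 182 = 4730.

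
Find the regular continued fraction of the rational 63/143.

[0; 2, 3, 1, 2, 2, 2]

Run the Euclidean algorithm on 63 and 143; the successive quotients are the partial quotients a_0, a_1, ... (each step inverts the fractional part left over by the previous one):
  63 = 0*143 + 63, so a_0 = 0.
  143 = 2*63 + 17, so a_1 = 2.
  63 = 3*17 + 12, so a_2 = 3.
  17 = 1*12 + 5, so a_3 = 1.
  12 = 2*5 + 2, so a_4 = 2.
  5 = 2*2 + 1, so a_5 = 2.
  2 = 2*1 + 0, so a_6 = 2.
The remainder reaches 0 after 7 divisions, so the expansion has 7 partial quotients, read off in order.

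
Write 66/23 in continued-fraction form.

[2; 1, 6, 1, 2]

Run the Euclidean algorithm on 66 and 23; the successive quotients are the partial quotients a_0, a_1, ... (each step inverts the fractional part left over by the previous one):
  66 = 2*23 + 20, so a_0 = 2.
  23 = 1*20 + 3, so a_1 = 1.
  20 = 6*3 + 2, so a_2 = 6.
  3 = 1*2 + 1, so a_3 = 1.
  2 = 2*1 + 0, so a_4 = 2.
The remainder reaches 0 after 5 divisions, so the expansion has 5 partial quotients, read off in order.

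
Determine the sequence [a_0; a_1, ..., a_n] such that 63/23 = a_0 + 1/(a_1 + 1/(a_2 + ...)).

Run the Euclidean algorithm on 63 and 23; the successive quotients are the partial quotients a_0, a_1, ... (each step inverts the fractional part left over by the previous one):
  63 = 2*23 + 17, so a_0 = 2.
  23 = 1*17 + 6, so a_1 = 1.
  17 = 2*6 + 5, so a_2 = 2.
  6 = 1*5 + 1, so a_3 = 1.
  5 = 5*1 + 0, so a_4 = 5.
The remainder reaches 0 after 5 divisions, so the expansion has 5 partial quotients, read off in order.

[2; 1, 2, 1, 5]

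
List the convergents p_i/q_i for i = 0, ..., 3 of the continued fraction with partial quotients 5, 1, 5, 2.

Using the convergent recurrence p_i = a_i*p_{i-1} + p_{i-2}, q_i = a_i*q_{i-1} + q_{i-2} with p_{-2}=0, p_{-1}=1, q_{-2}=1, q_{-1}=0:
  i=0: a_0=5, p_0 = 5*1 + 0 = 5, q_0 = 5*0 + 1 = 1.
  i=1: a_1=1, p_1 = 1*5 + 1 = 6, q_1 = 1*1 + 0 = 1.
  i=2: a_2=5, p_2 = 5*6 + 5 = 35, q_2 = 5*1 + 1 = 6.
  i=3: a_3=2, p_3 = 2*35 + 6 = 76, q_3 = 2*6 + 1 = 13.

5/1, 6/1, 35/6, 76/13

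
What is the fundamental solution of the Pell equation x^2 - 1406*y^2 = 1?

First expand sqrt(1406) as a continued fraction. With x_i = (sqrt(1406) + m_i)/d_i and (m_0, d_0) = (0, 1): a_0 = floor(sqrt(1406)) = 37, since 37^2 = 1369 <= 1406 < 1444 = 38^2.
Iterate m_{i+1} = d_i*a_i - m_i, d_{i+1} = (1406 - m_{i+1}^2)/d_i, a_{i+1} = floor((a_0 + m_{i+1})/d_{i+1}):
  m_1 = 1*37 - 0 = 37, d_1 = (1406 - 37^2)/1 = 37/1 = 37, a_1 = floor((37 + 37)/37) = 2.
  m_2 = 37*2 - 37 = 37, d_2 = (1406 - 37^2)/37 = 37/37 = 1, a_2 = floor((37 + 37)/1) = 74.
  m_3 = 1*74 - 37 = 37, d_3 = (1406 - 37^2)/1 = 37/1 = 37: (m_3, d_3) = (m_1, d_1) = (37, 37), so from here the quotients repeat a_1, a_2; the period length is 2.
So sqrt(1406) = [37; (2, 74)] with period length k = 2.
k is even, so the fundamental solution of x^2 - 1406y^2 = 1 is (p_{k-1}, q_{k-1}) = (p_1, q_1); compute convergents through index 1.
Convergents (p_i = a_i*p_{i-1} + p_{i-2}, q_i = a_i*q_{i-1} + q_{i-2} with p_{-2}=0, p_{-1}=1, q_{-2}=1, q_{-1}=0):
  i=0: a_0=37, p_0 = 37*1 + 0 = 37, q_0 = 37*0 + 1 = 1.
  i=1: a_1=2, p_1 = 2*37 + 1 = 75, q_1 = 2*1 + 0 = 2.
Check: 75^2 - 1406*2^2 = 5625 - 5624 = 1, so (x, y) = (75, 2) solves the equation, and by the theorem it is the least positive solution.

(x, y) = (75, 2)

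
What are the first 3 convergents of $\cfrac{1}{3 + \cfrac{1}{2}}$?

0/1, 1/3, 2/7

Using the convergent recurrence p_i = a_i*p_{i-1} + p_{i-2}, q_i = a_i*q_{i-1} + q_{i-2} with p_{-2}=0, p_{-1}=1, q_{-2}=1, q_{-1}=0:
  i=0: a_0=0, p_0 = 0*1 + 0 = 0, q_0 = 0*0 + 1 = 1.
  i=1: a_1=3, p_1 = 3*0 + 1 = 1, q_1 = 3*1 + 0 = 3.
  i=2: a_2=2, p_2 = 2*1 + 0 = 2, q_2 = 2*3 + 1 = 7.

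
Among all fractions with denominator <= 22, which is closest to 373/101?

48/13

Expand x = 373/101 as a continued fraction with the Euclidean algorithm:
  373 = 3*101 + 70, so a_0 = 3.
  101 = 1*70 + 31, so a_1 = 1.
  70 = 2*31 + 8, so a_2 = 2.
  31 = 3*8 + 7, so a_3 = 3.
  8 = 1*7 + 1, so a_4 = 1.
  7 = 7*1 + 0, so a_5 = 7.
so x = [3; 1, 2, 3, 1, 7].
Convergents (p_i = a_i*p_{i-1} + p_{i-2}, q_i = a_i*q_{i-1} + q_{i-2} with p_{-2}=0, p_{-1}=1, q_{-2}=1, q_{-1}=0), until the denominator exceeds 22:
  i=0: a_0=3, p_0 = 3*1 + 0 = 3, q_0 = 3*0 + 1 = 1.
  i=1: a_1=1, p_1 = 1*3 + 1 = 4, q_1 = 1*1 + 0 = 1.
  i=2: a_2=2, p_2 = 2*4 + 3 = 11, q_2 = 2*1 + 1 = 3.
  i=3: a_3=3, p_3 = 3*11 + 4 = 37, q_3 = 3*3 + 1 = 10.
  i=4: a_4=1, p_4 = 1*37 + 11 = 48, q_4 = 1*10 + 3 = 13.
  i=5: a_5=7, p_5 = 7*48 + 37 = 373, q_5 = 7*13 + 10 = 101.
q_5 = 101 > 22, so the last convergent with denominator <= 22 is p_4/q_4 = 48/13.
The closest fraction with denominator <= 22 is either p_4/q_4 or the intermediate fraction (k*p_4 + p_3)/(k*q_4 + q_3) with the largest k >= 1 whose denominator stays <= 22; these approach x as k grows, and every other convergent or intermediate fraction in range is farther away.
Largest k: floor((22 - q_3)/q_4) = floor((22 - 10)/13) = 0.
Since k = 0, no intermediate fraction beyond p_4/q_4 has denominator <= 22, so the convergent 48/13 is the closest (its error is |373*13 - 48*101|/(101*13) = 1/1313).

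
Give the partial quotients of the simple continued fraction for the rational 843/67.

Run the Euclidean algorithm on 843 and 67; the successive quotients are the partial quotients a_0, a_1, ... (each step inverts the fractional part left over by the previous one):
  843 = 12*67 + 39, so a_0 = 12.
  67 = 1*39 + 28, so a_1 = 1.
  39 = 1*28 + 11, so a_2 = 1.
  28 = 2*11 + 6, so a_3 = 2.
  11 = 1*6 + 5, so a_4 = 1.
  6 = 1*5 + 1, so a_5 = 1.
  5 = 5*1 + 0, so a_6 = 5.
The remainder reaches 0 after 7 divisions, so the expansion has 7 partial quotients, read off in order.

[12; 1, 1, 2, 1, 1, 5]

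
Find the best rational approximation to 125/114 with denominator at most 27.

Expand x = 125/114 as a continued fraction with the Euclidean algorithm:
  125 = 1*114 + 11, so a_0 = 1.
  114 = 10*11 + 4, so a_1 = 10.
  11 = 2*4 + 3, so a_2 = 2.
  4 = 1*3 + 1, so a_3 = 1.
  3 = 3*1 + 0, so a_4 = 3.
so x = [1; 10, 2, 1, 3].
Convergents (p_i = a_i*p_{i-1} + p_{i-2}, q_i = a_i*q_{i-1} + q_{i-2} with p_{-2}=0, p_{-1}=1, q_{-2}=1, q_{-1}=0), until the denominator exceeds 27:
  i=0: a_0=1, p_0 = 1*1 + 0 = 1, q_0 = 1*0 + 1 = 1.
  i=1: a_1=10, p_1 = 10*1 + 1 = 11, q_1 = 10*1 + 0 = 10.
  i=2: a_2=2, p_2 = 2*11 + 1 = 23, q_2 = 2*10 + 1 = 21.
  i=3: a_3=1, p_3 = 1*23 + 11 = 34, q_3 = 1*21 + 10 = 31.
q_3 = 31 > 27, so the last convergent with denominator <= 27 is p_2/q_2 = 23/21.
The closest fraction with denominator <= 27 is either p_2/q_2 or the intermediate fraction (k*p_2 + p_1)/(k*q_2 + q_1) with the largest k >= 1 whose denominator stays <= 27; these approach x as k grows, and every other convergent or intermediate fraction in range is farther away.
Largest k: floor((27 - q_1)/q_2) = floor((27 - 10)/21) = 0.
Since k = 0, no intermediate fraction beyond p_2/q_2 has denominator <= 27, so the convergent 23/21 is the closest (its error is |125*21 - 23*114|/(114*21) = 3/2394).

23/21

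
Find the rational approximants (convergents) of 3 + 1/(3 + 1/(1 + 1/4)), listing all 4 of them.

3/1, 10/3, 13/4, 62/19

Using the convergent recurrence p_i = a_i*p_{i-1} + p_{i-2}, q_i = a_i*q_{i-1} + q_{i-2} with p_{-2}=0, p_{-1}=1, q_{-2}=1, q_{-1}=0:
  i=0: a_0=3, p_0 = 3*1 + 0 = 3, q_0 = 3*0 + 1 = 1.
  i=1: a_1=3, p_1 = 3*3 + 1 = 10, q_1 = 3*1 + 0 = 3.
  i=2: a_2=1, p_2 = 1*10 + 3 = 13, q_2 = 1*3 + 1 = 4.
  i=3: a_3=4, p_3 = 4*13 + 10 = 62, q_3 = 4*4 + 3 = 19.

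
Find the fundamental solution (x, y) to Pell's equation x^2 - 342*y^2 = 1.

First expand sqrt(342) as a continued fraction. With x_i = (sqrt(342) + m_i)/d_i and (m_0, d_0) = (0, 1): a_0 = floor(sqrt(342)) = 18, since 18^2 = 324 <= 342 < 361 = 19^2.
Iterate m_{i+1} = d_i*a_i - m_i, d_{i+1} = (342 - m_{i+1}^2)/d_i, a_{i+1} = floor((a_0 + m_{i+1})/d_{i+1}):
  m_1 = 1*18 - 0 = 18, d_1 = (342 - 18^2)/1 = 18/1 = 18, a_1 = floor((18 + 18)/18) = 2.
  m_2 = 18*2 - 18 = 18, d_2 = (342 - 18^2)/18 = 18/18 = 1, a_2 = floor((18 + 18)/1) = 36.
  m_3 = 1*36 - 18 = 18, d_3 = (342 - 18^2)/1 = 18/1 = 18: (m_3, d_3) = (m_1, d_1) = (18, 18), so from here the quotients repeat a_1, a_2; the period length is 2.
So sqrt(342) = [18; (2, 36)] with period length k = 2.
k is even, so the fundamental solution of x^2 - 342y^2 = 1 is (p_{k-1}, q_{k-1}) = (p_1, q_1); compute convergents through index 1.
Convergents (p_i = a_i*p_{i-1} + p_{i-2}, q_i = a_i*q_{i-1} + q_{i-2} with p_{-2}=0, p_{-1}=1, q_{-2}=1, q_{-1}=0):
  i=0: a_0=18, p_0 = 18*1 + 0 = 18, q_0 = 18*0 + 1 = 1.
  i=1: a_1=2, p_1 = 2*18 + 1 = 37, q_1 = 2*1 + 0 = 2.
Check: 37^2 - 342*2^2 = 1369 - 1368 = 1, so (x, y) = (37, 2) solves the equation, and by the theorem it is the least positive solution.

(x, y) = (37, 2)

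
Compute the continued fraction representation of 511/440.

Run the Euclidean algorithm on 511 and 440; the successive quotients are the partial quotients a_0, a_1, ... (each step inverts the fractional part left over by the previous one):
  511 = 1*440 + 71, so a_0 = 1.
  440 = 6*71 + 14, so a_1 = 6.
  71 = 5*14 + 1, so a_2 = 5.
  14 = 14*1 + 0, so a_3 = 14.
The remainder reaches 0 after 4 divisions, so the expansion has 4 partial quotients, read off in order.

[1; 6, 5, 14]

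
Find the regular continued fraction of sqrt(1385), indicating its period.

Write x_i = (sqrt(1385) + m_i)/d_i with (m_0, d_0) = (0, 1). a_0 = floor(sqrt(1385)) = 37, since 37^2 = 1369 <= 1385 < 1444 = 38^2.
Iterate m_{i+1} = d_i*a_i - m_i, d_{i+1} = (1385 - m_{i+1}^2)/d_i, a_{i+1} = floor((a_0 + m_{i+1})/d_{i+1}):
  m_1 = 1*37 - 0 = 37, d_1 = (1385 - 37^2)/1 = 16/1 = 16, a_1 = floor((37 + 37)/16) = 4.
  m_2 = 16*4 - 37 = 27, d_2 = (1385 - 27^2)/16 = 656/16 = 41, a_2 = floor((37 + 27)/41) = 1.
  m_3 = 41*1 - 27 = 14, d_3 = (1385 - 14^2)/41 = 1189/41 = 29, a_3 = floor((37 + 14)/29) = 1.
  m_4 = 29*1 - 14 = 15, d_4 = (1385 - 15^2)/29 = 1160/29 = 40, a_4 = floor((37 + 15)/40) = 1.
  m_5 = 40*1 - 15 = 25, d_5 = (1385 - 25^2)/40 = 760/40 = 19, a_5 = floor((37 + 25)/19) = 3.
  m_6 = 19*3 - 25 = 32, d_6 = (1385 - 32^2)/19 = 361/19 = 19, a_6 = floor((37 + 32)/19) = 3.
  m_7 = 19*3 - 32 = 25, d_7 = (1385 - 25^2)/19 = 760/19 = 40, a_7 = floor((37 + 25)/40) = 1.
  m_8 = 40*1 - 25 = 15, d_8 = (1385 - 15^2)/40 = 1160/40 = 29, a_8 = floor((37 + 15)/29) = 1.
  m_9 = 29*1 - 15 = 14, d_9 = (1385 - 14^2)/29 = 1189/29 = 41, a_9 = floor((37 + 14)/41) = 1.
  m_10 = 41*1 - 14 = 27, d_10 = (1385 - 27^2)/41 = 656/41 = 16, a_10 = floor((37 + 27)/16) = 4.
  m_11 = 16*4 - 27 = 37, d_11 = (1385 - 37^2)/16 = 16/16 = 1, a_11 = floor((37 + 37)/1) = 74.
  m_12 = 1*74 - 37 = 37, d_12 = (1385 - 37^2)/1 = 16/1 = 16: (m_12, d_12) = (m_1, d_1) = (37, 16), so from here the quotients repeat a_1, ..., a_11; the period length is 11.
Hence the expansion of sqrt(1385) is a_0 = 37 followed by the repeating block 4, 1, 1, 1, 3, 3, 1, 1, 1, 4, 74 (period 11).

[37; (4, 1, 1, 1, 3, 3, 1, 1, 1, 4, 74)]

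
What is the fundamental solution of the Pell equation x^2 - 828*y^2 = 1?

(x, y) = (1151, 40)

First expand sqrt(828) as a continued fraction. With x_i = (sqrt(828) + m_i)/d_i and (m_0, d_0) = (0, 1): a_0 = floor(sqrt(828)) = 28, since 28^2 = 784 <= 828 < 841 = 29^2.
Iterate m_{i+1} = d_i*a_i - m_i, d_{i+1} = (828 - m_{i+1}^2)/d_i, a_{i+1} = floor((a_0 + m_{i+1})/d_{i+1}):
  m_1 = 1*28 - 0 = 28, d_1 = (828 - 28^2)/1 = 44/1 = 44, a_1 = floor((28 + 28)/44) = 1.
  m_2 = 44*1 - 28 = 16, d_2 = (828 - 16^2)/44 = 572/44 = 13, a_2 = floor((28 + 16)/13) = 3.
  m_3 = 13*3 - 16 = 23, d_3 = (828 - 23^2)/13 = 299/13 = 23, a_3 = floor((28 + 23)/23) = 2.
  m_4 = 23*2 - 23 = 23, d_4 = (828 - 23^2)/23 = 299/23 = 13, a_4 = floor((28 + 23)/13) = 3.
  m_5 = 13*3 - 23 = 16, d_5 = (828 - 16^2)/13 = 572/13 = 44, a_5 = floor((28 + 16)/44) = 1.
  m_6 = 44*1 - 16 = 28, d_6 = (828 - 28^2)/44 = 44/44 = 1, a_6 = floor((28 + 28)/1) = 56.
  m_7 = 1*56 - 28 = 28, d_7 = (828 - 28^2)/1 = 44/1 = 44: (m_7, d_7) = (m_1, d_1) = (28, 44), so from here the quotients repeat a_1, ..., a_6; the period length is 6.
So sqrt(828) = [28; (1, 3, 2, 3, 1, 56)] with period length k = 6.
k is even, so the fundamental solution of x^2 - 828y^2 = 1 is (p_{k-1}, q_{k-1}) = (p_5, q_5); compute convergents through index 5.
Convergents (p_i = a_i*p_{i-1} + p_{i-2}, q_i = a_i*q_{i-1} + q_{i-2} with p_{-2}=0, p_{-1}=1, q_{-2}=1, q_{-1}=0):
  i=0: a_0=28, p_0 = 28*1 + 0 = 28, q_0 = 28*0 + 1 = 1.
  i=1: a_1=1, p_1 = 1*28 + 1 = 29, q_1 = 1*1 + 0 = 1.
  i=2: a_2=3, p_2 = 3*29 + 28 = 115, q_2 = 3*1 + 1 = 4.
  i=3: a_3=2, p_3 = 2*115 + 29 = 259, q_3 = 2*4 + 1 = 9.
  i=4: a_4=3, p_4 = 3*259 + 115 = 892, q_4 = 3*9 + 4 = 31.
  i=5: a_5=1, p_5 = 1*892 + 259 = 1151, q_5 = 1*31 + 9 = 40.
Check: 1151^2 - 828*40^2 = 1324801 - 1324800 = 1, so (x, y) = (1151, 40) solves the equation, and by the theorem it is the least positive solution.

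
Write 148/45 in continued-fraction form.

Run the Euclidean algorithm on 148 and 45; the successive quotients are the partial quotients a_0, a_1, ... (each step inverts the fractional part left over by the previous one):
  148 = 3*45 + 13, so a_0 = 3.
  45 = 3*13 + 6, so a_1 = 3.
  13 = 2*6 + 1, so a_2 = 2.
  6 = 6*1 + 0, so a_3 = 6.
The remainder reaches 0 after 4 divisions, so the expansion has 4 partial quotients, read off in order.

[3; 3, 2, 6]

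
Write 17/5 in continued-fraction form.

[3; 2, 2]

Run the Euclidean algorithm on 17 and 5; the successive quotients are the partial quotients a_0, a_1, ... (each step inverts the fractional part left over by the previous one):
  17 = 3*5 + 2, so a_0 = 3.
  5 = 2*2 + 1, so a_1 = 2.
  2 = 2*1 + 0, so a_2 = 2.
The remainder reaches 0 after 3 divisions, so the expansion has 3 partial quotients, read off in order.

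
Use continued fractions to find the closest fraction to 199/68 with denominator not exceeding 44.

120/41

Expand x = 199/68 as a continued fraction with the Euclidean algorithm:
  199 = 2*68 + 63, so a_0 = 2.
  68 = 1*63 + 5, so a_1 = 1.
  63 = 12*5 + 3, so a_2 = 12.
  5 = 1*3 + 2, so a_3 = 1.
  3 = 1*2 + 1, so a_4 = 1.
  2 = 2*1 + 0, so a_5 = 2.
so x = [2; 1, 12, 1, 1, 2].
Convergents (p_i = a_i*p_{i-1} + p_{i-2}, q_i = a_i*q_{i-1} + q_{i-2} with p_{-2}=0, p_{-1}=1, q_{-2}=1, q_{-1}=0), until the denominator exceeds 44:
  i=0: a_0=2, p_0 = 2*1 + 0 = 2, q_0 = 2*0 + 1 = 1.
  i=1: a_1=1, p_1 = 1*2 + 1 = 3, q_1 = 1*1 + 0 = 1.
  i=2: a_2=12, p_2 = 12*3 + 2 = 38, q_2 = 12*1 + 1 = 13.
  i=3: a_3=1, p_3 = 1*38 + 3 = 41, q_3 = 1*13 + 1 = 14.
  i=4: a_4=1, p_4 = 1*41 + 38 = 79, q_4 = 1*14 + 13 = 27.
  i=5: a_5=2, p_5 = 2*79 + 41 = 199, q_5 = 2*27 + 14 = 68.
q_5 = 68 > 44, so the last convergent with denominator <= 44 is p_4/q_4 = 79/27.
The closest fraction with denominator <= 44 is either p_4/q_4 or the intermediate fraction (k*p_4 + p_3)/(k*q_4 + q_3) with the largest k >= 1 whose denominator stays <= 44; these approach x as k grows, and every other convergent or intermediate fraction in range is farther away.
Largest k: floor((44 - q_3)/q_4) = floor((44 - 14)/27) = 1.
That gives (1*79 + 41)/(1*27 + 14) = 120/41.
Compare the errors: |x - 79/27| = |199*27 - 79*68|/(68*27) = 1/1836, and |x - 120/41| = |199*41 - 120*68|/(68*41) = 1/2788.
Cross-multiplying, 1*1836 = 1836 < 2788 = 1*2788, so 1/2788 is smaller: the intermediate fraction 120/41 is closer to x than 79/27.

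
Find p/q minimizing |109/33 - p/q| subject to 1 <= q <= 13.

Expand x = 109/33 as a continued fraction with the Euclidean algorithm:
  109 = 3*33 + 10, so a_0 = 3.
  33 = 3*10 + 3, so a_1 = 3.
  10 = 3*3 + 1, so a_2 = 3.
  3 = 3*1 + 0, so a_3 = 3.
so x = [3; 3, 3, 3].
Convergents (p_i = a_i*p_{i-1} + p_{i-2}, q_i = a_i*q_{i-1} + q_{i-2} with p_{-2}=0, p_{-1}=1, q_{-2}=1, q_{-1}=0), until the denominator exceeds 13:
  i=0: a_0=3, p_0 = 3*1 + 0 = 3, q_0 = 3*0 + 1 = 1.
  i=1: a_1=3, p_1 = 3*3 + 1 = 10, q_1 = 3*1 + 0 = 3.
  i=2: a_2=3, p_2 = 3*10 + 3 = 33, q_2 = 3*3 + 1 = 10.
  i=3: a_3=3, p_3 = 3*33 + 10 = 109, q_3 = 3*10 + 3 = 33.
q_3 = 33 > 13, so the last convergent with denominator <= 13 is p_2/q_2 = 33/10.
The closest fraction with denominator <= 13 is either p_2/q_2 or the intermediate fraction (k*p_2 + p_1)/(k*q_2 + q_1) with the largest k >= 1 whose denominator stays <= 13; these approach x as k grows, and every other convergent or intermediate fraction in range is farther away.
Largest k: floor((13 - q_1)/q_2) = floor((13 - 3)/10) = 1.
That gives (1*33 + 10)/(1*10 + 3) = 43/13.
Compare the errors: |x - 33/10| = |109*10 - 33*33|/(33*10) = 1/330, and |x - 43/13| = |109*13 - 43*33|/(33*13) = 2/429.
Cross-multiplying, 1*429 = 429 < 660 = 2*330, so 1/330 is smaller: the convergent 33/10 is closer to x than 43/13.

33/10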